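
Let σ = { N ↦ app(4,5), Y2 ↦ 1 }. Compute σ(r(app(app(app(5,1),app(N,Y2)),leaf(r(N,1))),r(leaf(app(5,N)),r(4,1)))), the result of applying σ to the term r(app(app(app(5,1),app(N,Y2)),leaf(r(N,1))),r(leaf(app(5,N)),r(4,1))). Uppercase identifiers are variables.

r(app(app(app(5,1),app(app(4,5),1)),leaf(r(app(4,5),1))),r(leaf(app(5,app(4,5))),r(4,1)))

Replace each occurrence of N with app(4,5).
Replace each occurrence of Y2 with 1.
Result: r(app(app(app(5,1),app(app(4,5),1)),leaf(r(app(4,5),1))),r(leaf(app(5,app(4,5))),r(4,1))).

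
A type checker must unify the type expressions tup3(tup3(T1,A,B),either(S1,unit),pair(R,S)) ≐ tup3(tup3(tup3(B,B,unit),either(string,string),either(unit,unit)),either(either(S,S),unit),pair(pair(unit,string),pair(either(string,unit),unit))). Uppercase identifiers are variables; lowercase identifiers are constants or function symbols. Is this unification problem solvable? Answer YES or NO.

Decompose tup3/3: tup3(T1,A,B) ≐ tup3(tup3(B,B,unit),either(string,string),either(unit,unit)),  either(S1,unit) ≐ either(either(S,S),unit),  pair(R,S) ≐ pair(pair(unit,string),pair(either(string,unit),unit)).
Decompose tup3/3: T1 ≐ tup3(B,B,unit),  A ≐ either(string,string),  B ≐ either(unit,unit).
Bind T1 := tup3(B,B,unit); no other remaining equation mentions T1.
Bind A := either(string,string); no other remaining equation mentions A.
Bind B := either(unit,unit); no other remaining equation mentions B. Substituting into the earlier binding gives T1 := tup3(either(unit,unit),either(unit,unit),unit).
Decompose either/2: S1 ≐ either(S,S),  unit ≐ unit.
Bind S1 := either(S,S); no other remaining equation mentions S1.
Delete trivial equation unit ≐ unit.
Decompose pair/2: R ≐ pair(unit,string),  S ≐ pair(either(string,unit),unit).
Bind R := pair(unit,string); no other remaining equation mentions R.
Bind S := pair(either(string,unit),unit). Substituting into the earlier binding gives S1 := either(pair(either(string,unit),unit),pair(either(string,unit),unit)).
No equations remain and no clash or occurs-check failure arose, so a unifier exists.

YES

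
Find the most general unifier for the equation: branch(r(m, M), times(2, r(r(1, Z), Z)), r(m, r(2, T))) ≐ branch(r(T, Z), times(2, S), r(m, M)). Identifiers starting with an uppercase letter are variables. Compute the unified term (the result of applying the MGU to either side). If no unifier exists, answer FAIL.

branch(r(m, r(2, m)), times(2, r(r(1, r(2, m)), r(2, m))), r(m, r(2, m)))

Decompose branch/3: r(m, M) ≐ r(T, Z),  times(2, r(r(1, Z), Z)) ≐ times(2, S),  r(m, r(2, T)) ≐ r(m, M).
Decompose r/2: m ≐ T,  M ≐ Z.
Bind T := m; substituting into the one remaining equation that mentions T gives: r(m, r(2, m)) ≐ r(m, M).
Bind M := Z; substituting into the one remaining equation that mentions M gives: r(m, r(2, m)) ≐ r(m, Z).
Decompose times/2: 2 ≐ 2,  r(r(1, Z), Z) ≐ S.
Delete trivial equation 2 ≐ 2.
Bind S := r(r(1, Z), Z); no other remaining equation mentions S.
Decompose r/2: m ≐ m,  r(2, m) ≐ Z.
Delete trivial equation m ≐ m.
Bind Z := r(2, m). Substituting into the earlier bindings gives M := r(2, m), S := r(r(1, r(2, m)), r(2, m)).
Applying the MGU to either side gives branch(r(m, r(2, m)), times(2, r(r(1, r(2, m)), r(2, m))), r(m, r(2, m))).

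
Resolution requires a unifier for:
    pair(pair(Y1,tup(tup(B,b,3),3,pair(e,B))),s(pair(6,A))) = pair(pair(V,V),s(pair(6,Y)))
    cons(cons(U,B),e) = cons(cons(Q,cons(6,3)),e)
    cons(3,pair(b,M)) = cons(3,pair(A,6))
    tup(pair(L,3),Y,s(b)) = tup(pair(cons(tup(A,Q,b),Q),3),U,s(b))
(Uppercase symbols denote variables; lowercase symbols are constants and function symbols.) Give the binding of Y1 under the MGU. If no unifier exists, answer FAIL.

Decompose pair/2: pair(Y1,tup(tup(B,b,3),3,pair(e,B))) = pair(V,V),  s(pair(6,A)) = s(pair(6,Y)).
Decompose pair/2: Y1 = V,  tup(tup(B,b,3),3,pair(e,B)) = V.
Bind Y1 := V; no other remaining equation mentions Y1.
Bind V := tup(tup(B,b,3),3,pair(e,B)); no other remaining equation mentions V. Substituting into the earlier binding gives Y1 := tup(tup(B,b,3),3,pair(e,B)).
Decompose s/1: pair(6,A) = pair(6,Y).
Decompose pair/2: 6 = 6,  A = Y.
Delete trivial equation 6 = 6.
Bind A := Y; substituting into the 2 remaining equations that mention A gives: cons(3,pair(b,M)) = cons(3,pair(Y,6)),  tup(pair(L,3),Y,s(b)) = tup(pair(cons(tup(Y,Q,b),Q),3),U,s(b)).
Decompose cons/2: cons(U,B) = cons(Q,cons(6,3)),  e = e.
Decompose cons/2: U = Q,  B = cons(6,3).
Bind U := Q; substituting into the one remaining equation that mentions U gives: tup(pair(L,3),Y,s(b)) = tup(pair(cons(tup(Y,Q,b),Q),3),Q,s(b)).
Bind B := cons(6,3); no other remaining equation mentions B. Substituting into the earlier bindings gives Y1 := tup(tup(cons(6,3),b,3),3,pair(e,cons(6,3))), V := tup(tup(cons(6,3),b,3),3,pair(e,cons(6,3))).
Delete trivial equation e = e.
Decompose cons/2: 3 = 3,  pair(b,M) = pair(Y,6).
Delete trivial equation 3 = 3.
Decompose pair/2: b = Y,  M = 6.
Bind Y := b; substituting into the one remaining equation that mentions Y gives: tup(pair(L,3),b,s(b)) = tup(pair(cons(tup(b,Q,b),Q),3),Q,s(b)). Substituting into the earlier binding gives A := b.
Bind M := 6; no other remaining equation mentions M.
Decompose tup/3: pair(L,3) = pair(cons(tup(b,Q,b),Q),3),  b = Q,  s(b) = s(b).
Decompose pair/2: L = cons(tup(b,Q,b),Q),  3 = 3.
Bind L := cons(tup(b,Q,b),Q); no other remaining equation mentions L.
Delete trivial equation 3 = 3.
Bind Q := b; no other remaining equation mentions Q. Substituting into the earlier bindings gives U := b, L := cons(tup(b,b,b),b).
Delete trivial equation s(b) = s(b).
MGU = { Y1 ↦ tup(tup(cons(6,3),b,3),3,pair(e,cons(6,3))), V ↦ tup(tup(cons(6,3),b,3),3,pair(e,cons(6,3))), A ↦ b, U ↦ b, B ↦ cons(6,3), Y ↦ b, M ↦ 6, L ↦ cons(tup(b,b,b),b), Q ↦ b }, so Y1 ↦ tup(tup(cons(6,3),b,3),3,pair(e,cons(6,3))).

tup(tup(cons(6,3),b,3),3,pair(e,cons(6,3)))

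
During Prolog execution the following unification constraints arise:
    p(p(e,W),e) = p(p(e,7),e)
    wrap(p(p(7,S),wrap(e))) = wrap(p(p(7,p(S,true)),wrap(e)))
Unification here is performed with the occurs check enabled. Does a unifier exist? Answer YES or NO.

Decompose p/2: p(e,W) = p(e,7),  e = e.
Decompose p/2: e = e,  W = 7.
Delete trivial equation e = e.
Bind W := 7; no other remaining equation mentions W.
Delete trivial equation e = e.
Decompose wrap/1: p(p(7,S),wrap(e)) = p(p(7,p(S,true)),wrap(e)).
Decompose p/2: p(7,S) = p(7,p(S,true)),  wrap(e) = wrap(e).
Decompose p/2: 7 = 7,  S = p(S,true).
Delete trivial equation 7 = 7.
Occurs check fails: S occurs in p(S,true); the equation S = p(S,true) has no finite solution.

NO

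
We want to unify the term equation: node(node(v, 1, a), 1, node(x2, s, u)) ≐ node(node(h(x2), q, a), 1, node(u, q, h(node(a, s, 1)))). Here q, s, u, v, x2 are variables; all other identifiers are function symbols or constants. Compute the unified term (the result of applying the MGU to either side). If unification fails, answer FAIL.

Decompose node/3: node(v, 1, a) ≐ node(h(x2), q, a),  1 ≐ 1,  node(x2, s, u) ≐ node(u, q, h(node(a, s, 1))).
Decompose node/3: v ≐ h(x2),  1 ≐ q,  a ≐ a.
Bind v := h(x2); no other remaining equation mentions v.
Bind q := 1; substituting into the one remaining equation that mentions q gives: node(x2, s, u) ≐ node(u, 1, h(node(a, s, 1))).
Delete trivial equation a ≐ a.
Delete trivial equation 1 ≐ 1.
Decompose node/3: x2 ≐ u,  s ≐ 1,  u ≐ h(node(a, s, 1)).
Bind x2 := u; no other remaining equation mentions x2. Substituting into the earlier binding gives v := h(u).
Bind s := 1; substituting into the remaining equation gives: u ≐ h(node(a, 1, 1)).
Bind u := h(node(a, 1, 1)). Substituting into the earlier bindings gives v := h(h(node(a, 1, 1))), x2 := h(node(a, 1, 1)).
Applying the MGU to either side gives node(node(h(h(node(a, 1, 1))), 1, a), 1, node(h(node(a, 1, 1)), 1, h(node(a, 1, 1)))).

node(node(h(h(node(a, 1, 1))), 1, a), 1, node(h(node(a, 1, 1)), 1, h(node(a, 1, 1))))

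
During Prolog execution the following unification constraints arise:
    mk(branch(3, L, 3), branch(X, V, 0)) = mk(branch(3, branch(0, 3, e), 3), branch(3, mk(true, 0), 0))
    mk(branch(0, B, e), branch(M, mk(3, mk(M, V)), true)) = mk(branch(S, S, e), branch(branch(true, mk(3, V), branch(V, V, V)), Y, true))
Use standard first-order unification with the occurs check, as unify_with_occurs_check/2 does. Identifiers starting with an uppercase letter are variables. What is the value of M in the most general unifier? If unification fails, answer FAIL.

Decompose mk/2: branch(3, L, 3) = branch(3, branch(0, 3, e), 3),  branch(X, V, 0) = branch(3, mk(true, 0), 0).
Decompose branch/3: 3 = 3,  L = branch(0, 3, e),  3 = 3.
Delete trivial equation 3 = 3.
Bind L := branch(0, 3, e); no other remaining equation mentions L.
Delete trivial equation 3 = 3.
Decompose branch/3: X = 3,  V = mk(true, 0),  0 = 0.
Bind X := 3; no other remaining equation mentions X.
Bind V := mk(true, 0); substituting into the one remaining equation that mentions V gives: mk(branch(0, B, e), branch(M, mk(3, mk(M, mk(true, 0))), true)) = mk(branch(S, S, e), branch(branch(true, mk(3, mk(true, 0)), branch(mk(true, 0), mk(true, 0), mk(true, 0))), Y, true)).
Delete trivial equation 0 = 0.
Decompose mk/2: branch(0, B, e) = branch(S, S, e),  branch(M, mk(3, mk(M, mk(true, 0))), true) = branch(branch(true, mk(3, mk(true, 0)), branch(mk(true, 0), mk(true, 0), mk(true, 0))), Y, true).
Decompose branch/3: 0 = S,  B = S,  e = e.
Bind S := 0; substituting into the one remaining equation that mentions S gives: B = 0.
Bind B := 0; no other remaining equation mentions B.
Delete trivial equation e = e.
Decompose branch/3: M = branch(true, mk(3, mk(true, 0)), branch(mk(true, 0), mk(true, 0), mk(true, 0))),  mk(3, mk(M, mk(true, 0))) = Y,  true = true.
Bind M := branch(true, mk(3, mk(true, 0)), branch(mk(true, 0), mk(true, 0), mk(true, 0))); substituting into the one remaining equation that mentions M gives: mk(3, mk(branch(true, mk(3, mk(true, 0)), branch(mk(true, 0), mk(true, 0), mk(true, 0))), mk(true, 0))) = Y.
Bind Y := mk(3, mk(branch(true, mk(3, mk(true, 0)), branch(mk(true, 0), mk(true, 0), mk(true, 0))), mk(true, 0))); no other remaining equation mentions Y.
Delete trivial equation true = true.
MGU = { L -> branch(0, 3, e), X -> 3, V -> mk(true, 0), S -> 0, B -> 0, M -> branch(true, mk(3, mk(true, 0)), branch(mk(true, 0), mk(true, 0), mk(true, 0))), Y -> mk(3, mk(branch(true, mk(3, mk(true, 0)), branch(mk(true, 0), mk(true, 0), mk(true, 0))), mk(true, 0))) }, so M -> branch(true, mk(3, mk(true, 0)), branch(mk(true, 0), mk(true, 0), mk(true, 0))).

branch(true, mk(3, mk(true, 0)), branch(mk(true, 0), mk(true, 0), mk(true, 0)))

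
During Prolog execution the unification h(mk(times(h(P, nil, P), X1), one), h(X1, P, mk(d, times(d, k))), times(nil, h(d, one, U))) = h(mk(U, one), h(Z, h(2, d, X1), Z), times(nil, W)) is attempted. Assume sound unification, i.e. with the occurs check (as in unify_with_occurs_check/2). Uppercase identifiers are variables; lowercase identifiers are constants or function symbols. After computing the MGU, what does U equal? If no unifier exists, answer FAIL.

Decompose h/3: mk(times(h(P, nil, P), X1), one) = mk(U, one),  h(X1, P, mk(d, times(d, k))) = h(Z, h(2, d, X1), Z),  times(nil, h(d, one, U)) = times(nil, W).
Decompose mk/2: times(h(P, nil, P), X1) = U,  one = one.
Bind U := times(h(P, nil, P), X1); substituting into the one remaining equation that mentions U gives: times(nil, h(d, one, times(h(P, nil, P), X1))) = times(nil, W).
Delete trivial equation one = one.
Decompose h/3: X1 = Z,  P = h(2, d, X1),  mk(d, times(d, k)) = Z.
Bind X1 := Z; substituting into the 2 remaining equations that mention X1 gives: P = h(2, d, Z),  times(nil, h(d, one, times(h(P, nil, P), Z))) = times(nil, W). Substituting into the earlier binding gives U := times(h(P, nil, P), Z).
Bind P := h(2, d, Z); substituting into the one remaining equation that mentions P gives: times(nil, h(d, one, times(h(h(2, d, Z), nil, h(2, d, Z)), Z))) = times(nil, W). Substituting into the earlier binding gives U := times(h(h(2, d, Z), nil, h(2, d, Z)), Z).
Bind Z := mk(d, times(d, k)); substituting into the remaining equation gives: times(nil, h(d, one, times(h(h(2, d, mk(d, times(d, k))), nil, h(2, d, mk(d, times(d, k)))), mk(d, times(d, k))))) = times(nil, W). Substituting into the earlier bindings gives U := times(h(h(2, d, mk(d, times(d, k))), nil, h(2, d, mk(d, times(d, k)))), mk(d, times(d, k))), X1 := mk(d, times(d, k)), P := h(2, d, mk(d, times(d, k))).
Decompose times/2: nil = nil,  h(d, one, times(h(h(2, d, mk(d, times(d, k))), nil, h(2, d, mk(d, times(d, k)))), mk(d, times(d, k)))) = W.
Delete trivial equation nil = nil.
Bind W := h(d, one, times(h(h(2, d, mk(d, times(d, k))), nil, h(2, d, mk(d, times(d, k)))), mk(d, times(d, k)))).
MGU = { U ↦ times(h(h(2, d, mk(d, times(d, k))), nil, h(2, d, mk(d, times(d, k)))), mk(d, times(d, k))), X1 ↦ mk(d, times(d, k)), P ↦ h(2, d, mk(d, times(d, k))), Z ↦ mk(d, times(d, k)), W ↦ h(d, one, times(h(h(2, d, mk(d, times(d, k))), nil, h(2, d, mk(d, times(d, k)))), mk(d, times(d, k)))) }, so U ↦ times(h(h(2, d, mk(d, times(d, k))), nil, h(2, d, mk(d, times(d, k)))), mk(d, times(d, k))).

times(h(h(2, d, mk(d, times(d, k))), nil, h(2, d, mk(d, times(d, k)))), mk(d, times(d, k)))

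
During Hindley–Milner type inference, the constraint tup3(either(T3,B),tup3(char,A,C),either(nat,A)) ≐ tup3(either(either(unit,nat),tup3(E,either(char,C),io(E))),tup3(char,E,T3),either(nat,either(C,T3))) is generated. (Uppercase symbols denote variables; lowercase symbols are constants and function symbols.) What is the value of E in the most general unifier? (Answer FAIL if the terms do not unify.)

either(either(unit,nat),either(unit,nat))

Decompose tup3/3: either(T3,B) ≐ either(either(unit,nat),tup3(E,either(char,C),io(E))),  tup3(char,A,C) ≐ tup3(char,E,T3),  either(nat,A) ≐ either(nat,either(C,T3)).
Decompose either/2: T3 ≐ either(unit,nat),  B ≐ tup3(E,either(char,C),io(E)).
Bind T3 := either(unit,nat); substituting into the 2 remaining equations that mention T3 gives: tup3(char,A,C) ≐ tup3(char,E,either(unit,nat)),  either(nat,A) ≐ either(nat,either(C,either(unit,nat))).
Bind B := tup3(E,either(char,C),io(E)); no other remaining equation mentions B.
Decompose tup3/3: char ≐ char,  A ≐ E,  C ≐ either(unit,nat).
Delete trivial equation char ≐ char.
Bind A := E; substituting into the one remaining equation that mentions A gives: either(nat,E) ≐ either(nat,either(C,either(unit,nat))).
Bind C := either(unit,nat); substituting into the remaining equation gives: either(nat,E) ≐ either(nat,either(either(unit,nat),either(unit,nat))). Substituting into the earlier binding gives B := tup3(E,either(char,either(unit,nat)),io(E)).
Decompose either/2: nat ≐ nat,  E ≐ either(either(unit,nat),either(unit,nat)).
Delete trivial equation nat ≐ nat.
Bind E := either(either(unit,nat),either(unit,nat)). Substituting into the earlier bindings gives B := tup3(either(either(unit,nat),either(unit,nat)),either(char,either(unit,nat)),io(either(either(unit,nat),either(unit,nat)))), A := either(either(unit,nat),either(unit,nat)).
MGU = { T3 -> either(unit,nat), B -> tup3(either(either(unit,nat),either(unit,nat)),either(char,either(unit,nat)),io(either(either(unit,nat),either(unit,nat)))), A -> either(either(unit,nat),either(unit,nat)), C -> either(unit,nat), E -> either(either(unit,nat),either(unit,nat)) }, so E -> either(either(unit,nat),either(unit,nat)).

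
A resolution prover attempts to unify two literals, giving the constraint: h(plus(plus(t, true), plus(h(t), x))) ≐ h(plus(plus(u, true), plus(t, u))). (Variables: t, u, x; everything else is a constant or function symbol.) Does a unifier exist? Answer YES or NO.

Decompose h/1: plus(plus(t, true), plus(h(t), x)) ≐ plus(plus(u, true), plus(t, u)).
Decompose plus/2: plus(t, true) ≐ plus(u, true),  plus(h(t), x) ≐ plus(t, u).
Decompose plus/2: t ≐ u,  true ≐ true.
Bind t := u; substituting into the one remaining equation that mentions t gives: plus(h(u), x) ≐ plus(u, u).
Delete trivial equation true ≐ true.
Decompose plus/2: h(u) ≐ u,  x ≐ u.
Occurs check fails: u occurs in h(u); the equation u ≐ h(u) has no finite solution.

NO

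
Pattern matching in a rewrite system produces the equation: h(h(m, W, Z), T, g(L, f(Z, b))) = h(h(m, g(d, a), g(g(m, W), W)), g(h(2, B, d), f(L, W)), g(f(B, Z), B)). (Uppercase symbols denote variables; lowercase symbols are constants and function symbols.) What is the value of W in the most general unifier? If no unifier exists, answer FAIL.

g(d, a)

Decompose h/3: h(m, W, Z) = h(m, g(d, a), g(g(m, W), W)),  T = g(h(2, B, d), f(L, W)),  g(L, f(Z, b)) = g(f(B, Z), B).
Decompose h/3: m = m,  W = g(d, a),  Z = g(g(m, W), W).
Delete trivial equation m = m.
Bind W := g(d, a); substituting into the 2 remaining equations that mention W gives: Z = g(g(m, g(d, a)), g(d, a)),  T = g(h(2, B, d), f(L, g(d, a))).
Bind Z := g(g(m, g(d, a)), g(d, a)); substituting into the one remaining equation that mentions Z gives: g(L, f(g(g(m, g(d, a)), g(d, a)), b)) = g(f(B, g(g(m, g(d, a)), g(d, a))), B).
Bind T := g(h(2, B, d), f(L, g(d, a))); no other remaining equation mentions T.
Decompose g/2: L = f(B, g(g(m, g(d, a)), g(d, a))),  f(g(g(m, g(d, a)), g(d, a)), b) = B.
Bind L := f(B, g(g(m, g(d, a)), g(d, a))); no other remaining equation mentions L. Substituting into the earlier binding gives T := g(h(2, B, d), f(f(B, g(g(m, g(d, a)), g(d, a))), g(d, a))).
Bind B := f(g(g(m, g(d, a)), g(d, a)), b). Substituting into the earlier bindings gives T := g(h(2, f(g(g(m, g(d, a)), g(d, a)), b), d), f(f(f(g(g(m, g(d, a)), g(d, a)), b), g(g(m, g(d, a)), g(d, a))), g(d, a))), L := f(f(g(g(m, g(d, a)), g(d, a)), b), g(g(m, g(d, a)), g(d, a))).
MGU = { W := g(d, a), Z := g(g(m, g(d, a)), g(d, a)), T := g(h(2, f(g(g(m, g(d, a)), g(d, a)), b), d), f(f(f(g(g(m, g(d, a)), g(d, a)), b), g(g(m, g(d, a)), g(d, a))), g(d, a))), L := f(f(g(g(m, g(d, a)), g(d, a)), b), g(g(m, g(d, a)), g(d, a))), B := f(g(g(m, g(d, a)), g(d, a)), b) }, so W := g(d, a).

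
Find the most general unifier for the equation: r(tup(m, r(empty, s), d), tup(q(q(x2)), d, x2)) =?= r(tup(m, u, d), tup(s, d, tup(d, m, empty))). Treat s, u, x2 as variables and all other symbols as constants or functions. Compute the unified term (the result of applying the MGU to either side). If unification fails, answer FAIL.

Decompose r/2: tup(m, r(empty, s), d) =?= tup(m, u, d),  tup(q(q(x2)), d, x2) =?= tup(s, d, tup(d, m, empty)).
Decompose tup/3: m =?= m,  r(empty, s) =?= u,  d =?= d.
Delete trivial equation m =?= m.
Bind u := r(empty, s); no other remaining equation mentions u.
Delete trivial equation d =?= d.
Decompose tup/3: q(q(x2)) =?= s,  d =?= d,  x2 =?= tup(d, m, empty).
Bind s := q(q(x2)); no other remaining equation mentions s. Substituting into the earlier binding gives u := r(empty, q(q(x2))).
Delete trivial equation d =?= d.
Bind x2 := tup(d, m, empty). Substituting into the earlier bindings gives u := r(empty, q(q(tup(d, m, empty)))), s := q(q(tup(d, m, empty))).
Applying the MGU to either side gives r(tup(m, r(empty, q(q(tup(d, m, empty)))), d), tup(q(q(tup(d, m, empty))), d, tup(d, m, empty))).

r(tup(m, r(empty, q(q(tup(d, m, empty)))), d), tup(q(q(tup(d, m, empty))), d, tup(d, m, empty)))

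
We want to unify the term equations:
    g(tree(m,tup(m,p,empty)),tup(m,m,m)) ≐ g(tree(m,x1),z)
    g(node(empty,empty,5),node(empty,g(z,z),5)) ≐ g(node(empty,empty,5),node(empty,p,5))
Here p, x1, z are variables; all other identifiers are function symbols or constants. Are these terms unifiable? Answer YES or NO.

Decompose g/2: tree(m,tup(m,p,empty)) ≐ tree(m,x1),  tup(m,m,m) ≐ z.
Decompose tree/2: m ≐ m,  tup(m,p,empty) ≐ x1.
Delete trivial equation m ≐ m.
Bind x1 := tup(m,p,empty); no other remaining equation mentions x1.
Bind z := tup(m,m,m); substituting into the remaining equation gives: g(node(empty,empty,5),node(empty,g(tup(m,m,m),tup(m,m,m)),5)) ≐ g(node(empty,empty,5),node(empty,p,5)).
Decompose g/2: node(empty,empty,5) ≐ node(empty,empty,5),  node(empty,g(tup(m,m,m),tup(m,m,m)),5) ≐ node(empty,p,5).
Delete trivial equation node(empty,empty,5) ≐ node(empty,empty,5).
Decompose node/3: empty ≐ empty,  g(tup(m,m,m),tup(m,m,m)) ≐ p,  5 ≐ 5.
Delete trivial equation empty ≐ empty.
Bind p := g(tup(m,m,m),tup(m,m,m)); no other remaining equation mentions p. Substituting into the earlier binding gives x1 := tup(m,g(tup(m,m,m),tup(m,m,m)),empty).
Delete trivial equation 5 ≐ 5.
No equations remain and no clash or occurs-check failure arose, so a unifier exists.

YES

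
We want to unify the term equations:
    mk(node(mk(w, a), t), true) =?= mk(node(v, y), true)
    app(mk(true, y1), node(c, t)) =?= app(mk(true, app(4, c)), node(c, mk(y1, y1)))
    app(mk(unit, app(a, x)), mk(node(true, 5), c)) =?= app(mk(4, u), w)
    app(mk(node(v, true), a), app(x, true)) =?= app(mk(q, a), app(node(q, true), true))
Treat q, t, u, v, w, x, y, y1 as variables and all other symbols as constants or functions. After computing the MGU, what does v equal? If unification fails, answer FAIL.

Decompose mk/2: node(mk(w, a), t) =?= node(v, y),  true =?= true.
Decompose node/2: mk(w, a) =?= v,  t =?= y.
Bind v := mk(w, a); substituting into the one remaining equation that mentions v gives: app(mk(node(mk(w, a), true), a), app(x, true)) =?= app(mk(q, a), app(node(q, true), true)).
Bind t := y; substituting into the one remaining equation that mentions t gives: app(mk(true, y1), node(c, y)) =?= app(mk(true, app(4, c)), node(c, mk(y1, y1))).
Delete trivial equation true =?= true.
Decompose app/2: mk(true, y1) =?= mk(true, app(4, c)),  node(c, y) =?= node(c, mk(y1, y1)).
Decompose mk/2: true =?= true,  y1 =?= app(4, c).
Delete trivial equation true =?= true.
Bind y1 := app(4, c); substituting into the one remaining equation that mentions y1 gives: node(c, y) =?= node(c, mk(app(4, c), app(4, c))).
Decompose node/2: c =?= c,  y =?= mk(app(4, c), app(4, c)).
Delete trivial equation c =?= c.
Bind y := mk(app(4, c), app(4, c)); no other remaining equation mentions y. Substituting into the earlier binding gives t := mk(app(4, c), app(4, c)).
Decompose app/2: mk(unit, app(a, x)) =?= mk(4, u),  mk(node(true, 5), c) =?= w.
Decompose mk/2: unit =?= 4,  app(a, x) =?= u.
Clash: constants unit and 4 differ; no unifier exists.

FAIL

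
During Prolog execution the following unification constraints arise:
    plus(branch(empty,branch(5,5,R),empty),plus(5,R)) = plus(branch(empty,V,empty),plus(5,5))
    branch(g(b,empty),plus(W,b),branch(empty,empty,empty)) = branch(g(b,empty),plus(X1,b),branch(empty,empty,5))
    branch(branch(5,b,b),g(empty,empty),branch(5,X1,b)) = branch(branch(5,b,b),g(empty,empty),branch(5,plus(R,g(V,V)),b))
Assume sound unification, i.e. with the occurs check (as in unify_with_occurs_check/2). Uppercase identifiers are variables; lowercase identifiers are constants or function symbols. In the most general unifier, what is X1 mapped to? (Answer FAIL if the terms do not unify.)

Decompose plus/2: branch(empty,branch(5,5,R),empty) = branch(empty,V,empty),  plus(5,R) = plus(5,5).
Decompose branch/3: empty = empty,  branch(5,5,R) = V,  empty = empty.
Delete trivial equation empty = empty.
Bind V := branch(5,5,R); substituting into the one remaining equation that mentions V gives: branch(branch(5,b,b),g(empty,empty),branch(5,X1,b)) = branch(branch(5,b,b),g(empty,empty),branch(5,plus(R,g(branch(5,5,R),branch(5,5,R))),b)).
Delete trivial equation empty = empty.
Decompose plus/2: 5 = 5,  R = 5.
Delete trivial equation 5 = 5.
Bind R := 5; substituting into the one remaining equation that mentions R gives: branch(branch(5,b,b),g(empty,empty),branch(5,X1,b)) = branch(branch(5,b,b),g(empty,empty),branch(5,plus(5,g(branch(5,5,5),branch(5,5,5))),b)). Substituting into the earlier binding gives V := branch(5,5,5).
Decompose branch/3: g(b,empty) = g(b,empty),  plus(W,b) = plus(X1,b),  branch(empty,empty,empty) = branch(empty,empty,5).
Delete trivial equation g(b,empty) = g(b,empty).
Decompose plus/2: W = X1,  b = b.
Bind W := X1; no other remaining equation mentions W.
Delete trivial equation b = b.
Decompose branch/3: empty = empty,  empty = empty,  empty = 5.
Delete trivial equation empty = empty.
Delete trivial equation empty = empty.
Clash: constants empty and 5 differ; no unifier exists.

FAIL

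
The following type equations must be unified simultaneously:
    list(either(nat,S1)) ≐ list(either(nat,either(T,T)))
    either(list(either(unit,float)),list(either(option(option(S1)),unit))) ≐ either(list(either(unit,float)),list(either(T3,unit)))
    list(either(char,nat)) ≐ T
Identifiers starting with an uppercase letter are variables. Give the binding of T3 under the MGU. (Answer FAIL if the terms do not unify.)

Decompose list/1: either(nat,S1) ≐ either(nat,either(T,T)).
Decompose either/2: nat ≐ nat,  S1 ≐ either(T,T).
Delete trivial equation nat ≐ nat.
Bind S1 := either(T,T); substituting into the one remaining equation that mentions S1 gives: either(list(either(unit,float)),list(either(option(option(either(T,T))),unit))) ≐ either(list(either(unit,float)),list(either(T3,unit))).
Decompose either/2: list(either(unit,float)) ≐ list(either(unit,float)),  list(either(option(option(either(T,T))),unit)) ≐ list(either(T3,unit)).
Delete trivial equation list(either(unit,float)) ≐ list(either(unit,float)).
Decompose list/1: either(option(option(either(T,T))),unit) ≐ either(T3,unit).
Decompose either/2: option(option(either(T,T))) ≐ T3,  unit ≐ unit.
Bind T3 := option(option(either(T,T))); no other remaining equation mentions T3.
Delete trivial equation unit ≐ unit.
Bind T := list(either(char,nat)). Substituting into the earlier bindings gives S1 := either(list(either(char,nat)),list(either(char,nat))), T3 := option(option(either(list(either(char,nat)),list(either(char,nat))))).
MGU = { S1 -> either(list(either(char,nat)),list(either(char,nat))), T3 -> option(option(either(list(either(char,nat)),list(either(char,nat))))), T -> list(either(char,nat)) }, so T3 -> option(option(either(list(either(char,nat)),list(either(char,nat))))).

option(option(either(list(either(char,nat)),list(either(char,nat)))))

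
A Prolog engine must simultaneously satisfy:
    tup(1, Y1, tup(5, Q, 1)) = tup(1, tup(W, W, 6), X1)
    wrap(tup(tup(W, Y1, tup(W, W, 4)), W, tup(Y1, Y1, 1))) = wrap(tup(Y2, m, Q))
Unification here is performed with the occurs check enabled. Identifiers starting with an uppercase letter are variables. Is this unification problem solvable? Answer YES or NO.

YES

Decompose tup/3: 1 = 1,  Y1 = tup(W, W, 6),  tup(5, Q, 1) = X1.
Delete trivial equation 1 = 1.
Bind Y1 := tup(W, W, 6); substituting into the one remaining equation that mentions Y1 gives: wrap(tup(tup(W, tup(W, W, 6), tup(W, W, 4)), W, tup(tup(W, W, 6), tup(W, W, 6), 1))) = wrap(tup(Y2, m, Q)).
Bind X1 := tup(5, Q, 1); no other remaining equation mentions X1.
Decompose wrap/1: tup(tup(W, tup(W, W, 6), tup(W, W, 4)), W, tup(tup(W, W, 6), tup(W, W, 6), 1)) = tup(Y2, m, Q).
Decompose tup/3: tup(W, tup(W, W, 6), tup(W, W, 4)) = Y2,  W = m,  tup(tup(W, W, 6), tup(W, W, 6), 1) = Q.
Bind Y2 := tup(W, tup(W, W, 6), tup(W, W, 4)); no other remaining equation mentions Y2.
Bind W := m; substituting into the remaining equation gives: tup(tup(m, m, 6), tup(m, m, 6), 1) = Q. Substituting into the earlier bindings gives Y1 := tup(m, m, 6), Y2 := tup(m, tup(m, m, 6), tup(m, m, 4)).
Bind Q := tup(tup(m, m, 6), tup(m, m, 6), 1). Substituting into the earlier binding gives X1 := tup(5, tup(tup(m, m, 6), tup(m, m, 6), 1), 1).
No equations remain and no clash or occurs-check failure arose, so a unifier exists.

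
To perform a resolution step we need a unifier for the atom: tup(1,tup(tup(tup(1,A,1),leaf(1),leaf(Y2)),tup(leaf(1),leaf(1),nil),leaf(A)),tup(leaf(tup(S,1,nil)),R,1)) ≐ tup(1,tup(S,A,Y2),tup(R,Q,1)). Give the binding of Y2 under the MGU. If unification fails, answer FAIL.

leaf(tup(leaf(1),leaf(1),nil))

Decompose tup/3: 1 ≐ 1,  tup(tup(tup(1,A,1),leaf(1),leaf(Y2)),tup(leaf(1),leaf(1),nil),leaf(A)) ≐ tup(S,A,Y2),  tup(leaf(tup(S,1,nil)),R,1) ≐ tup(R,Q,1).
Delete trivial equation 1 ≐ 1.
Decompose tup/3: tup(tup(1,A,1),leaf(1),leaf(Y2)) ≐ S,  tup(leaf(1),leaf(1),nil) ≐ A,  leaf(A) ≐ Y2.
Bind S := tup(tup(1,A,1),leaf(1),leaf(Y2)); substituting into the one remaining equation that mentions S gives: tup(leaf(tup(tup(tup(1,A,1),leaf(1),leaf(Y2)),1,nil)),R,1) ≐ tup(R,Q,1).
Bind A := tup(leaf(1),leaf(1),nil); substituting into the remaining equations gives: leaf(tup(leaf(1),leaf(1),nil)) ≐ Y2,  tup(leaf(tup(tup(tup(1,tup(leaf(1),leaf(1),nil),1),leaf(1),leaf(Y2)),1,nil)),R,1) ≐ tup(R,Q,1). Substituting into the earlier binding gives S := tup(tup(1,tup(leaf(1),leaf(1),nil),1),leaf(1),leaf(Y2)).
Bind Y2 := leaf(tup(leaf(1),leaf(1),nil)); substituting into the remaining equation gives: tup(leaf(tup(tup(tup(1,tup(leaf(1),leaf(1),nil),1),leaf(1),leaf(leaf(tup(leaf(1),leaf(1),nil)))),1,nil)),R,1) ≐ tup(R,Q,1). Substituting into the earlier binding gives S := tup(tup(1,tup(leaf(1),leaf(1),nil),1),leaf(1),leaf(leaf(tup(leaf(1),leaf(1),nil)))).
Decompose tup/3: leaf(tup(tup(tup(1,tup(leaf(1),leaf(1),nil),1),leaf(1),leaf(leaf(tup(leaf(1),leaf(1),nil)))),1,nil)) ≐ R,  R ≐ Q,  1 ≐ 1.
Bind R := leaf(tup(tup(tup(1,tup(leaf(1),leaf(1),nil),1),leaf(1),leaf(leaf(tup(leaf(1),leaf(1),nil)))),1,nil)); substituting into the one remaining equation that mentions R gives: leaf(tup(tup(tup(1,tup(leaf(1),leaf(1),nil),1),leaf(1),leaf(leaf(tup(leaf(1),leaf(1),nil)))),1,nil)) ≐ Q.
Bind Q := leaf(tup(tup(tup(1,tup(leaf(1),leaf(1),nil),1),leaf(1),leaf(leaf(tup(leaf(1),leaf(1),nil)))),1,nil)); no other remaining equation mentions Q.
Delete trivial equation 1 ≐ 1.
MGU = { S := tup(tup(1,tup(leaf(1),leaf(1),nil),1),leaf(1),leaf(leaf(tup(leaf(1),leaf(1),nil)))), A := tup(leaf(1),leaf(1),nil), Y2 := leaf(tup(leaf(1),leaf(1),nil)), R := leaf(tup(tup(tup(1,tup(leaf(1),leaf(1),nil),1),leaf(1),leaf(leaf(tup(leaf(1),leaf(1),nil)))),1,nil)), Q := leaf(tup(tup(tup(1,tup(leaf(1),leaf(1),nil),1),leaf(1),leaf(leaf(tup(leaf(1),leaf(1),nil)))),1,nil)) }, so Y2 := leaf(tup(leaf(1),leaf(1),nil)).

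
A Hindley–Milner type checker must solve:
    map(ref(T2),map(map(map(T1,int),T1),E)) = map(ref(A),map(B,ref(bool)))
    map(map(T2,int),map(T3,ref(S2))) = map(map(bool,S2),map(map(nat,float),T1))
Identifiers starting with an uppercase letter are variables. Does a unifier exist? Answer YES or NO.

Decompose map/2: ref(T2) = ref(A),  map(map(map(T1,int),T1),E) = map(B,ref(bool)).
Decompose ref/1: T2 = A.
Bind T2 := A; substituting into the one remaining equation that mentions T2 gives: map(map(A,int),map(T3,ref(S2))) = map(map(bool,S2),map(map(nat,float),T1)).
Decompose map/2: map(map(T1,int),T1) = B,  E = ref(bool).
Bind B := map(map(T1,int),T1); no other remaining equation mentions B.
Bind E := ref(bool); no other remaining equation mentions E.
Decompose map/2: map(A,int) = map(bool,S2),  map(T3,ref(S2)) = map(map(nat,float),T1).
Decompose map/2: A = bool,  int = S2.
Bind A := bool; no other remaining equation mentions A. Substituting into the earlier binding gives T2 := bool.
Bind S2 := int; substituting into the remaining equation gives: map(T3,ref(int)) = map(map(nat,float),T1).
Decompose map/2: T3 = map(nat,float),  ref(int) = T1.
Bind T3 := map(nat,float); no other remaining equation mentions T3.
Bind T1 := ref(int). Substituting into the earlier binding gives B := map(map(ref(int),int),ref(int)).
No equations remain and no clash or occurs-check failure arose, so a unifier exists.

YES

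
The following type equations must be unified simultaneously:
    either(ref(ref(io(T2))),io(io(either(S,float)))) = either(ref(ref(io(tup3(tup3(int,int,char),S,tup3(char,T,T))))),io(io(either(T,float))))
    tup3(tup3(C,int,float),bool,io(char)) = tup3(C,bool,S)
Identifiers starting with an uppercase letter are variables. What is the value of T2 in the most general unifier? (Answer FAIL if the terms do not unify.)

Decompose either/2: ref(ref(io(T2))) = ref(ref(io(tup3(tup3(int,int,char),S,tup3(char,T,T))))),  io(io(either(S,float))) = io(io(either(T,float))).
Decompose ref/1: ref(io(T2)) = ref(io(tup3(tup3(int,int,char),S,tup3(char,T,T)))).
Decompose ref/1: io(T2) = io(tup3(tup3(int,int,char),S,tup3(char,T,T))).
Decompose io/1: T2 = tup3(tup3(int,int,char),S,tup3(char,T,T)).
Bind T2 := tup3(tup3(int,int,char),S,tup3(char,T,T)); no other remaining equation mentions T2.
Decompose io/1: io(either(S,float)) = io(either(T,float)).
Decompose io/1: either(S,float) = either(T,float).
Decompose either/2: S = T,  float = float.
Bind S := T; substituting into the one remaining equation that mentions S gives: tup3(tup3(C,int,float),bool,io(char)) = tup3(C,bool,T). Substituting into the earlier binding gives T2 := tup3(tup3(int,int,char),T,tup3(char,T,T)).
Delete trivial equation float = float.
Decompose tup3/3: tup3(C,int,float) = C,  bool = bool,  io(char) = T.
Occurs check fails: C occurs in tup3(C,int,float); the equation C = tup3(C,int,float) has no finite solution.

FAIL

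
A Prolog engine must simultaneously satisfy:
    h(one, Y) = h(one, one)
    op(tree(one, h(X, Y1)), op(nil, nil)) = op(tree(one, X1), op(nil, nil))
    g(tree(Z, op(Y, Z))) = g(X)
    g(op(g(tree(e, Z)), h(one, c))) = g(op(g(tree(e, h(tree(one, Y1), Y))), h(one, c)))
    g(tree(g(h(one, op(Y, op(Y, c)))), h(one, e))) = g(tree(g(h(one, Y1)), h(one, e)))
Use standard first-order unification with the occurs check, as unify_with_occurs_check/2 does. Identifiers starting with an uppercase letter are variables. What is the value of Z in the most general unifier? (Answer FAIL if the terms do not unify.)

h(tree(one, op(one, op(one, c))), one)

Decompose h/2: one = one,  Y = one.
Delete trivial equation one = one.
Bind Y := one; substituting into the 3 remaining equations that mention Y gives: g(tree(Z, op(one, Z))) = g(X),  g(op(g(tree(e, Z)), h(one, c))) = g(op(g(tree(e, h(tree(one, Y1), one))), h(one, c))),  g(tree(g(h(one, op(one, op(one, c)))), h(one, e))) = g(tree(g(h(one, Y1)), h(one, e))).
Decompose op/2: tree(one, h(X, Y1)) = tree(one, X1),  op(nil, nil) = op(nil, nil).
Decompose tree/2: one = one,  h(X, Y1) = X1.
Delete trivial equation one = one.
Bind X1 := h(X, Y1); no other remaining equation mentions X1.
Delete trivial equation op(nil, nil) = op(nil, nil).
Decompose g/1: tree(Z, op(one, Z)) = X.
Bind X := tree(Z, op(one, Z)); no other remaining equation mentions X. Substituting into the earlier binding gives X1 := h(tree(Z, op(one, Z)), Y1).
Decompose g/1: op(g(tree(e, Z)), h(one, c)) = op(g(tree(e, h(tree(one, Y1), one))), h(one, c)).
Decompose op/2: g(tree(e, Z)) = g(tree(e, h(tree(one, Y1), one))),  h(one, c) = h(one, c).
Decompose g/1: tree(e, Z) = tree(e, h(tree(one, Y1), one)).
Decompose tree/2: e = e,  Z = h(tree(one, Y1), one).
Delete trivial equation e = e.
Bind Z := h(tree(one, Y1), one); no other remaining equation mentions Z. Substituting into the earlier bindings gives X1 := h(tree(h(tree(one, Y1), one), op(one, h(tree(one, Y1), one))), Y1), X := tree(h(tree(one, Y1), one), op(one, h(tree(one, Y1), one))).
Delete trivial equation h(one, c) = h(one, c).
Decompose g/1: tree(g(h(one, op(one, op(one, c)))), h(one, e)) = tree(g(h(one, Y1)), h(one, e)).
Decompose tree/2: g(h(one, op(one, op(one, c)))) = g(h(one, Y1)),  h(one, e) = h(one, e).
Decompose g/1: h(one, op(one, op(one, c))) = h(one, Y1).
Decompose h/2: one = one,  op(one, op(one, c)) = Y1.
Delete trivial equation one = one.
Bind Y1 := op(one, op(one, c)); no other remaining equation mentions Y1. Substituting into the earlier bindings gives X1 := h(tree(h(tree(one, op(one, op(one, c))), one), op(one, h(tree(one, op(one, op(one, c))), one))), op(one, op(one, c))), X := tree(h(tree(one, op(one, op(one, c))), one), op(one, h(tree(one, op(one, op(one, c))), one))), Z := h(tree(one, op(one, op(one, c))), one).
Delete trivial equation h(one, e) = h(one, e).
MGU = { Y = one, X1 = h(tree(h(tree(one, op(one, op(one, c))), one), op(one, h(tree(one, op(one, op(one, c))), one))), op(one, op(one, c))), X = tree(h(tree(one, op(one, op(one, c))), one), op(one, h(tree(one, op(one, op(one, c))), one))), Z = h(tree(one, op(one, op(one, c))), one), Y1 = op(one, op(one, c)) }, so Z = h(tree(one, op(one, op(one, c))), one).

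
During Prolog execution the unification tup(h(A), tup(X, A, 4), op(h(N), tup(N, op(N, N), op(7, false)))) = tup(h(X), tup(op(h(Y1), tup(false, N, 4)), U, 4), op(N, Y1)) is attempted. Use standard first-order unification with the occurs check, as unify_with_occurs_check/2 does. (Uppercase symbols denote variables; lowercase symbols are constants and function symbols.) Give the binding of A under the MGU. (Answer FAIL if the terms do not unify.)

FAIL

Decompose tup/3: h(A) = h(X),  tup(X, A, 4) = tup(op(h(Y1), tup(false, N, 4)), U, 4),  op(h(N), tup(N, op(N, N), op(7, false))) = op(N, Y1).
Decompose h/1: A = X.
Bind A := X; substituting into the one remaining equation that mentions A gives: tup(X, X, 4) = tup(op(h(Y1), tup(false, N, 4)), U, 4).
Decompose tup/3: X = op(h(Y1), tup(false, N, 4)),  X = U,  4 = 4.
Bind X := op(h(Y1), tup(false, N, 4)); substituting into the one remaining equation that mentions X gives: op(h(Y1), tup(false, N, 4)) = U. Substituting into the earlier binding gives A := op(h(Y1), tup(false, N, 4)).
Bind U := op(h(Y1), tup(false, N, 4)); no other remaining equation mentions U.
Delete trivial equation 4 = 4.
Decompose op/2: h(N) = N,  tup(N, op(N, N), op(7, false)) = Y1.
Occurs check fails: N occurs in h(N); the equation N = h(N) has no finite solution.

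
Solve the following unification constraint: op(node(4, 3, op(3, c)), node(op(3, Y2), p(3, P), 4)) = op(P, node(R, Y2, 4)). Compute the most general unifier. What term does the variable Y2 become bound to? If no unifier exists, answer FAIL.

p(3, node(4, 3, op(3, c)))

Decompose op/2: node(4, 3, op(3, c)) = P,  node(op(3, Y2), p(3, P), 4) = node(R, Y2, 4).
Bind P := node(4, 3, op(3, c)); substituting into the remaining equation gives: node(op(3, Y2), p(3, node(4, 3, op(3, c))), 4) = node(R, Y2, 4).
Decompose node/3: op(3, Y2) = R,  p(3, node(4, 3, op(3, c))) = Y2,  4 = 4.
Bind R := op(3, Y2); no other remaining equation mentions R.
Bind Y2 := p(3, node(4, 3, op(3, c))); no other remaining equation mentions Y2. Substituting into the earlier binding gives R := op(3, p(3, node(4, 3, op(3, c)))).
Delete trivial equation 4 = 4.
MGU = { P ↦ node(4, 3, op(3, c)), R ↦ op(3, p(3, node(4, 3, op(3, c)))), Y2 ↦ p(3, node(4, 3, op(3, c))) }, so Y2 ↦ p(3, node(4, 3, op(3, c))).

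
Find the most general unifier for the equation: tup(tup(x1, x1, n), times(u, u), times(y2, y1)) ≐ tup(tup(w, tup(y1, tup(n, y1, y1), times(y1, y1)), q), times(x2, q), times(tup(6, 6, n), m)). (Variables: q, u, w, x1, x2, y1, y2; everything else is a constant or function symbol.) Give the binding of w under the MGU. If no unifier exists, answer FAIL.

tup(m, tup(n, m, m), times(m, m))

Decompose tup/3: tup(x1, x1, n) ≐ tup(w, tup(y1, tup(n, y1, y1), times(y1, y1)), q),  times(u, u) ≐ times(x2, q),  times(y2, y1) ≐ times(tup(6, 6, n), m).
Decompose tup/3: x1 ≐ w,  x1 ≐ tup(y1, tup(n, y1, y1), times(y1, y1)),  n ≐ q.
Bind x1 := w; substituting into the one remaining equation that mentions x1 gives: w ≐ tup(y1, tup(n, y1, y1), times(y1, y1)).
Bind w := tup(y1, tup(n, y1, y1), times(y1, y1)); no other remaining equation mentions w. Substituting into the earlier binding gives x1 := tup(y1, tup(n, y1, y1), times(y1, y1)).
Bind q := n; substituting into the one remaining equation that mentions q gives: times(u, u) ≐ times(x2, n).
Decompose times/2: u ≐ x2,  u ≐ n.
Bind u := x2; substituting into the one remaining equation that mentions u gives: x2 ≐ n.
Bind x2 := n; no other remaining equation mentions x2. Substituting into the earlier binding gives u := n.
Decompose times/2: y2 ≐ tup(6, 6, n),  y1 ≐ m.
Bind y2 := tup(6, 6, n); no other remaining equation mentions y2.
Bind y1 := m. Substituting into the earlier bindings gives x1 := tup(m, tup(n, m, m), times(m, m)), w := tup(m, tup(n, m, m), times(m, m)).
MGU = { x1 ↦ tup(m, tup(n, m, m), times(m, m)), w ↦ tup(m, tup(n, m, m), times(m, m)), q ↦ n, u ↦ n, x2 ↦ n, y2 ↦ tup(6, 6, n), y1 ↦ m }, so w ↦ tup(m, tup(n, m, m), times(m, m)).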